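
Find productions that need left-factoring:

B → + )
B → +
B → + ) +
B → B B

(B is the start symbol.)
Left-factoring is needed when two productions for the same non-terminal
share a common prefix on the right-hand side.

Productions for B:
  B → + )
  B → +
  B → + ) +
  B → B B

Found common prefix '+' in productions for B

Answer: Yes, B has productions with common prefix '+'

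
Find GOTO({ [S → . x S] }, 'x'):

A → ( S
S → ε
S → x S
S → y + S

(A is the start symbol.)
{ [S → . x S], [S → . y + S], [S → .], [S → x . S] }

GOTO(I, 'x') = CLOSURE({ [A → αX.β] : [A → α.Xβ] ∈ I, X = 'x' })

Items with dot before 'x', with the dot advanced:
  [S → . x S] → [S → x . S]
Closure of the advanced items:
  [S → x . S] has the dot before S: add [S → .], [S → . x S], [S → . y + S]

GOTO = { [S → . x S], [S → . y + S], [S → .], [S → x . S] }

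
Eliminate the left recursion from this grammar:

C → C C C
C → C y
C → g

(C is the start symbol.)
C is directly left-recursive. The standard transformation for
  A → A α₁ | ... | A α_m | β₁ | ... | β_n
is
  A  → β₁ A' | ... | β_n A'
  A' → α₁ A' | ... | α_m A' | ε

C → g becomes C → g C'
C → C C C becomes C' → C C C'
C → C y becomes C' → y C'
Add C' → ε

Resulting grammar:
C → g C'
C' → C C C'
C' → y C'
C' → ε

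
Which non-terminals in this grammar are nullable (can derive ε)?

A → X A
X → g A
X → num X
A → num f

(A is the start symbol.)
There are no ε-productions, so no non-terminal can derive ε.
No non-terminals are nullable.

Answer: None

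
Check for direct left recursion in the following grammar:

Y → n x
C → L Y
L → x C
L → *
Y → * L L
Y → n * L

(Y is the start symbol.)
No direct left recursion

Direct left recursion occurs when N → N α for some non-terminal N (the right-hand side begins with the left-hand side itself).

Y → n x: starts with n
C → L Y: starts with L
L → x C: starts with x
L → *: starts with '*'
Y → * L L: starts with '*'
Y → n * L: starts with n

No direct left recursion found.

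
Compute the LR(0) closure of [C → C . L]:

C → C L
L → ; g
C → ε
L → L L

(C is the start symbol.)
{ [C → C . L], [L → . ; g], [L → . L L] }

To compute CLOSURE, for each item [A → α.Bβ] where B is a non-terminal, add [B → .γ] for all productions B → γ; repeat for the newly added items until nothing changes.

Start with: [C → C . L]
  [C → C . L] has the dot before L: add [L → . ; g], [L → . L L]
No further items can be added.

CLOSURE = { [C → C . L], [L → . ; g], [L → . L L] }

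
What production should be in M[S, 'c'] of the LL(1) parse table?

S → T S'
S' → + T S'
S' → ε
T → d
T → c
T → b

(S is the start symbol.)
S → T S'

To find M[S, 'c'], we find productions for S where 'c' is in the predict set (PREDICT(N → α) = (FIRST(α) \ {ε}) ∪ (FOLLOW(N) if α ⇒* ε)).

Relevant sets:
  FIRST(T) = { 'b', 'c', 'd' }

S → T S': PREDICT = { 'b', 'c', 'd' }
  'c' is in predict set, so this production goes in M[S, 'c']

M[S, 'c'] = S → T S'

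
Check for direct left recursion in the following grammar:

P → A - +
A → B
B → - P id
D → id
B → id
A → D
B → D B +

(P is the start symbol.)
Direct left recursion occurs when N → N α for some non-terminal N (the right-hand side begins with the left-hand side itself).

P → A - +: starts with A
A → B: starts with B
B → - P id: starts with '-'
D → id: starts with id
B → id: starts with id
A → D: starts with D
B → D B +: starts with D

No direct left recursion found.

Answer: No direct left recursion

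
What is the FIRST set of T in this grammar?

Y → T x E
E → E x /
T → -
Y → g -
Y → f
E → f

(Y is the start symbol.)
To compute FIRST(T), examine every production with T on the left-hand side, reading each right-hand side left to right until a non-nullable symbol is reached.

From T → -:
  - '-' is a terminal: add '-' and stop

Collecting: FIRST(T) = { '-' }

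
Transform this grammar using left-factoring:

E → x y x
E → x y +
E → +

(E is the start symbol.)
E → x y E'
E' → x
E' → +
E → +

Left-factoring transforms A → αβ₁ | αβ₂ into A → αA' and A' → β₁ | β₂
(α is the longest common prefix among the alternatives). Repeat until
no nonterminal has two alternatives with a common prefix.

Round 1: E has alternatives sharing prefix 'x y'. Introduce E': E → x y E'
  Add: E' → x
  Add: E' → +

No remaining common prefixes — done.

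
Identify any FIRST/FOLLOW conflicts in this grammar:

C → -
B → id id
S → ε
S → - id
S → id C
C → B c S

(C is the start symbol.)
A FIRST/FOLLOW conflict occurs when a non-terminal N has a nullable alternative N → β (β ⇒* ε) and another alternative N → α with FIRST(α) ∩ FOLLOW(N) ≠ ∅: on such a lookahead the parser cannot decide between expanding α and letting N vanish via β.

Nullable non-terminals: S.

S: nullable alternative(s) S → ε; FOLLOW(S) = { $ }
  S → ε: FIRST \ {ε} = { } — this is the only nullable alternative, skip
  S → - id: FIRST \ {ε} = { '-' } — disjoint from FOLLOW(S)
  S → id C: FIRST \ {ε} = { 'id' } — disjoint from FOLLOW(S)

B, C have no nullable alternative, so no FIRST/FOLLOW check is needed there.

No FIRST/FOLLOW conflicts found.

Answer: No FIRST/FOLLOW conflicts.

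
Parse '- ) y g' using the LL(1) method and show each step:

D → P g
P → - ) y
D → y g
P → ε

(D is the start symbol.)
Stack is shown with the top on the left.

Stack      Input      Action
----------------------------
D $        - ) y g $  output D → P g
P g $      - ) y g $  output P → - ) y
- ) y g $  - ) y g $  match '-'
) y g $    ) y g $    match ')'
y g $      y g $      match 'y'
g $        g $        match 'g'
$          $          accept

The string is accepted.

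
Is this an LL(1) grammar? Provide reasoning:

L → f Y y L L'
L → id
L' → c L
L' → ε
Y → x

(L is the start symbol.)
No. Predict set conflict for L': { 'c' }

A grammar is LL(1) if for each non-terminal N with multiple productions, the predict sets of those productions are pairwise disjoint, where PREDICT(N → α) = (FIRST(α) \ {ε}) ∪ (FOLLOW(N) if α ⇒* ε).

Relevant sets:
  FOLLOW(L') = { $, 'c' }

For L:
  PREDICT(L → f Y y L L') = { 'f' }
  PREDICT(L → id) = { 'id' }
For L':
  PREDICT(L' → c L) = { 'c' }
  PREDICT(L' → ε) = { $, 'c' }
Y has a single production, so nothing to check there.

Conflict found: Predict set conflict for L': { 'c' }
The grammar is NOT LL(1).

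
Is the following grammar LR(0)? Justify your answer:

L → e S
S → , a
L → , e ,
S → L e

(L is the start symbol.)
A grammar is LR(0) if no state in the canonical LR(0) collection has:
  - both a shift item (dot before a terminal) and a complete item (shift-reduce conflict), or
  - two or more complete items (reduce-reduce conflict; the accept item [L' → L .] counts as a complete item here).

Augment with L' → L and build the canonical LR(0) collection (I0 = CLOSURE({[L' → . L]}), then GOTO on every symbol after a dot until no new states appear). It has 11 states:
  I0: { [L → . , e ,], [L → . e S], [L' → . L] }  — shift
  I1: { [L → , . e ,] }  — shift
  I2: { [L' → L .] }  — accept
  I3: { [L → . , e ,], [L → . e S], [L → e . S], [S → . , a], [S → . L e] }  — shift
  I4: { [L → , . e ,], [S → , . a] }  — shift
  I5: { [S → L . e] }  — shift
  I6: { [L → e S .] }  — reduce
  I7: { [S → L e .] }  — reduce
  I8: { [S → , a .] }  — reduce
  I9: { [L → , e . ,] }  — shift
  I10: { [L → , e , .] }  — reduce

Every state is either a pure shift/goto state or contains exactly one complete item and nothing to shift — no conflicts. The grammar is LR(0).

Answer: Yes, the grammar is LR(0)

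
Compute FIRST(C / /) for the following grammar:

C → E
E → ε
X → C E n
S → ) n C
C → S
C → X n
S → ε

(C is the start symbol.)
{ ')', '/', 'n' }

FIRST sets of the non-terminals involved (from the grammar, by fixed-point iteration):
  FIRST(C) = { ')', 'n', ε }

To compute FIRST(C / /), process the symbols left to right:
Symbol C is a non-terminal. Add FIRST(C) \ {ε} = { ')', 'n' }
C is nullable (ε ∈ FIRST(C)), continue to the next symbol.
Symbol / is a terminal. Add '/' and stop.
FIRST(C / /) = { ')', '/', 'n' }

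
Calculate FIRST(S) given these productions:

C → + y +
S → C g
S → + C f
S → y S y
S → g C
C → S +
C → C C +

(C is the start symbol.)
{ '+', 'g', 'y' }

FIRST sets of the other non-terminals involved (by the same procedure, iterated to a fixed point):
  FIRST(C) = { '+', 'g', 'y' }

From S → C g:
  - C is a non-terminal: add FIRST(C) \ {ε} = { '+', 'g', 'y' }
    C is not nullable, so stop
From S → + C f:
  - '+' is a terminal: add '+' and stop
From S → y S y:
  - y is a terminal: add 'y' and stop
From S → g C:
  - g is a terminal: add 'g' and stop

Collecting: FIRST(S) = { '+', 'g', 'y' }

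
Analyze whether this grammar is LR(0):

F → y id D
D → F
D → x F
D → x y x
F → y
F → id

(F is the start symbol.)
A grammar is LR(0) if no state in the canonical LR(0) collection has:
  - both a shift item (dot before a terminal) and a complete item (shift-reduce conflict), or
  - two or more complete items (reduce-reduce conflict; the accept item [F' → F .] counts as a complete item here).

Augment with F' → F and build the canonical LR(0) collection (I0 = CLOSURE({[F' → . F]}), then GOTO on every symbol after a dot until no new states appear). It has 11 states:
  I0: { [F → . id], [F → . y id D], [F → . y], [F' → . F] }  — shift
  I1: { [F' → F .] }  — accept
  I2: { [F → id .] }  — reduce
  I3: { [F → y . id D], [F → y .] }  — shift, reduce
  I4: { [D → . F], [D → . x F], [D → . x y x], [F → . id], [F → . y id D], [F → . y], [F → y id . D] }  — shift
  I5: { [F → y id D .] }  — reduce
  I6: { [D → F .] }  — reduce
  I7: { [D → x . F], [D → x . y x], [F → . id], [F → . y id D], [F → . y] }  — shift
  I8: { [D → x F .] }  — reduce
  I9: { [D → x y . x], [F → y . id D], [F → y .] }  — shift, reduce
  I10: { [D → x y x .] }  — reduce

Conflict in state I3:
  Shift-reduce conflict between [F → y .] and [F → y . id D]
So the grammar is NOT LR(0).

Answer: No. Shift-reduce conflict between [F → y .] and [F → y . id D]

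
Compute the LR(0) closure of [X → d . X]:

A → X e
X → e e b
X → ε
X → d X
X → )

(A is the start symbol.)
Start with: [X → d . X]
  [X → d . X] has the dot before X: add [X → . e e b], [X → .], [X → . d X], [X → . )]
No further items can be added.

CLOSURE = { [X → . )], [X → . d X], [X → . e e b], [X → .], [X → d . X] }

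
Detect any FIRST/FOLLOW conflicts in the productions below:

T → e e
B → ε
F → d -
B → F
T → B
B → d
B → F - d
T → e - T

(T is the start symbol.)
A FIRST/FOLLOW conflict occurs when a non-terminal N has a nullable alternative N → β (β ⇒* ε) and another alternative N → α with FIRST(α) ∩ FOLLOW(N) ≠ ∅: on such a lookahead the parser cannot decide between expanding α and letting N vanish via β.

Nullable non-terminals: B, T.
FIRST sets used below: FIRST(F) = { 'd' }, FIRST(B) = { 'd', ε }

B: nullable alternative(s) B → ε; FOLLOW(B) = { $ }
  B → ε: FIRST \ {ε} = { } — this is the only nullable alternative, skip
  B → F: FIRST \ {ε} = { 'd' } — disjoint from FOLLOW(B)
  B → d: FIRST \ {ε} = { 'd' } — disjoint from FOLLOW(B)
  B → F - d: FIRST \ {ε} = { 'd' } — disjoint from FOLLOW(B)

T: nullable alternative(s) T → B; FOLLOW(T) = { $ }
  T → e e: FIRST \ {ε} = { 'e' } — disjoint from FOLLOW(T)
  T → B: FIRST \ {ε} = { 'd' } — this is the only nullable alternative, skip
  T → e - T: FIRST \ {ε} = { 'e' } — disjoint from FOLLOW(T)

F has no nullable alternative, so no FIRST/FOLLOW check is needed there.

No FIRST/FOLLOW conflicts found.

Answer: No FIRST/FOLLOW conflicts.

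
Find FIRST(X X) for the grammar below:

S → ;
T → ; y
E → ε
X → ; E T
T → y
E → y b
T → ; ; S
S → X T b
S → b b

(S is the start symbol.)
{ ';' }

FIRST sets of the non-terminals involved (from the grammar, by fixed-point iteration):
  FIRST(X) = { ';' }

To compute FIRST(X X), process the symbols left to right:
Symbol X is a non-terminal. Add FIRST(X) \ {ε} = { ';' }
X is not nullable (ε ∉ FIRST(X)), so stop here.
FIRST(X X) = { ';' }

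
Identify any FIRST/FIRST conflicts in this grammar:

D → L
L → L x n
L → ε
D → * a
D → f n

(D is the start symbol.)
No FIRST/FIRST conflicts.

A FIRST/FIRST conflict occurs when two productions N → α and N → β for the same non-terminal have FIRST(α) ∩ FIRST(β) ≠ ∅ (with ε ∈ FIRST of a nullable right-hand side, so two nullable alternatives also conflict).

FIRST sets of the non-terminals at (or reachable through a nullable prefix from) the front of some alternative:
  FIRST(L) = { 'x', ε }

Productions for D:
  D → L: FIRST = { 'x', ε }
  D → * a: FIRST = { '*' }
  D → f n: FIRST = { 'f' }
Productions for L:
  L → L x n: FIRST = { 'x' }
  L → ε: FIRST = { ε }

All alternatives of each non-terminal have pairwise disjoint FIRST sets.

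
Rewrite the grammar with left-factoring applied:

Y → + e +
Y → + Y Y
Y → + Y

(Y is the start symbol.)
Left-factoring transforms A → αβ₁ | αβ₂ into A → αA' and A' → β₁ | β₂
(α is the longest common prefix among the alternatives). Repeat until
no nonterminal has two alternatives with a common prefix.

Round 1: Y has alternatives sharing prefix '+'. Introduce Y': Y → + Y'
  Add: Y' → e +
  Add: Y' → Y Y
  Add: Y' → Y

Round 2: Y' has alternatives sharing prefix 'Y'. Introduce Y'': Y' → Y Y''
  Add: Y'' → Y
  Add: Y'' → ε

No remaining common prefixes — done.

Resulting grammar:
Y → + Y'
Y' → e +
Y' → Y Y''
Y'' → Y
Y'' → ε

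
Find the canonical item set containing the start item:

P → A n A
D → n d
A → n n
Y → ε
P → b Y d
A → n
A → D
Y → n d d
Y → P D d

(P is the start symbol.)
{ [A → . D], [A → . n n], [A → . n], [D → . n d], [P → . A n A], [P → . b Y d], [P' → . P] }

First, augment the grammar with P' → P
I₀ = CLOSURE({ [P' → . P] }):
  [P' → . P] has the dot before P: add [P → . A n A], [P → . b Y d]
  [P → . A n A] has the dot before A: add [A → . n n], [A → . n], [A → . D]
  [A → . D] has the dot before D: add [D → . n d]
No further items can be added.

I₀ = { [A → . D], [A → . n n], [A → . n], [D → . n d], [P → . A n A], [P → . b Y d], [P' → . P] }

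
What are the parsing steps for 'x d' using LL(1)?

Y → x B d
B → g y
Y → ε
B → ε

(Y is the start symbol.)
Stack is shown with the top on the left.

Stack    Input  Action
----------------------
Y $      x d $  output Y → x B d
x B d $  x d $  match 'x'
B d $    d $    output B → ε
d $      d $    match 'd'
$        $      accept

The string is accepted.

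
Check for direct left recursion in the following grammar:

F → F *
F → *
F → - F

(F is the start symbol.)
Yes, F is left-recursive

F → F *: LEFT RECURSIVE (starts with F)
F → *: starts with '*'
F → - F: starts with '-'

The grammar has direct left recursion on: F.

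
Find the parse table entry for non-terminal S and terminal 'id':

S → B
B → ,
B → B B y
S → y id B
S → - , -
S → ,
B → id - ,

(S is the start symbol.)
S → B

To find M[S, 'id'], we find productions for S where 'id' is in the predict set (PREDICT(N → α) = (FIRST(α) \ {ε}) ∪ (FOLLOW(N) if α ⇒* ε)).

Relevant sets:
  FIRST(B) = { ',', 'id' }

S → B: PREDICT = { ',', 'id' }
  'id' is in predict set, so this production goes in M[S, 'id']
S → y id B: PREDICT = { 'y' }
S → - , -: PREDICT = { '-' }
S → ,: PREDICT = { ',' }

M[S, 'id'] = S → B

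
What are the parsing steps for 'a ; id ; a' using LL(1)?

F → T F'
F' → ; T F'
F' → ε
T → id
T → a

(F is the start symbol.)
LL(1) parsing maintains a stack (initially the start symbol over $) and the input. At each step: if the stack top is a terminal, match it against the current input token; if it is a non-terminal N, replace it with the RHS of M[N, lookahead] (the unique production whose predict set contains the lookahead).

Stack is shown with the top on the left.

Stack     Input         Action
------------------------------
F $       a ; id ; a $  output F → T F'
T F' $    a ; id ; a $  output T → a
a F' $    a ; id ; a $  match 'a'
F' $      ; id ; a $    output F' → ; T F'
; T F' $  ; id ; a $    match ';'
T F' $    id ; a $      output T → id
id F' $   id ; a $      match 'id'
F' $      ; a $         output F' → ; T F'
; T F' $  ; a $         match ';'
T F' $    a $           output T → a
a F' $    a $           match 'a'
F' $      $             output F' → ε
$         $             accept

The string is accepted.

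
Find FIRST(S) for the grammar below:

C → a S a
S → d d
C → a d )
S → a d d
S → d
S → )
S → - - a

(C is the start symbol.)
{ ')', '-', 'a', 'd' }

To compute FIRST(S), examine every production with S on the left-hand side, reading each right-hand side left to right until a non-nullable symbol is reached.

From S → d d:
  - d is a terminal: add 'd' and stop
From S → a d d:
  - a is a terminal: add 'a' and stop
From S → d:
  - d is a terminal: add 'd' and stop
From S → ):
  - ')' is a terminal: add ')' and stop
From S → - - a:
  - '-' is a terminal: add '-' and stop

Collecting: FIRST(S) = { ')', '-', 'a', 'd' }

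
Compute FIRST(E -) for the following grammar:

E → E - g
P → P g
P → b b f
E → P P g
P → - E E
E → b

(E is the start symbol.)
FIRST sets of the non-terminals involved (from the grammar, by fixed-point iteration):
  FIRST(E) = { '-', 'b' }

To compute FIRST(E -), process the symbols left to right:
Symbol E is a non-terminal. Add FIRST(E) \ {ε} = { '-', 'b' }
E is not nullable (ε ∉ FIRST(E)), so stop here.
FIRST(E -) = { '-', 'b' }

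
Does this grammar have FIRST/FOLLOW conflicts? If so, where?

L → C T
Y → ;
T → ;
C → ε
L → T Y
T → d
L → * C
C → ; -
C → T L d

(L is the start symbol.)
A FIRST/FOLLOW conflict occurs when a non-terminal N has a nullable alternative N → β (β ⇒* ε) and another alternative N → α with FIRST(α) ∩ FOLLOW(N) ≠ ∅: on such a lookahead the parser cannot decide between expanding α and letting N vanish via β.

Nullable non-terminals: C.
FIRST sets used below: FIRST(T) = { ';', 'd' }

C: nullable alternative(s) C → ε; FOLLOW(C) = { $, ';', 'd' }
  C → ε: FIRST \ {ε} = { } — this is the only nullable alternative, skip
  C → ; -: FIRST \ {ε} = { ';' } — overlaps FOLLOW(C) on { ';' }: CONFLICT
  C → T L d: FIRST \ {ε} = { ';', 'd' } — overlaps FOLLOW(C) on { ';', 'd' }: CONFLICT

L, T, Y have no nullable alternative, so no FIRST/FOLLOW check is needed there.

So the grammar has 2 FIRST/FOLLOW conflicts (marked CONFLICT above).

Answer: Yes. C → ';' '-' with FOLLOW(C) on { ';' }; C → T L d with FOLLOW(C) on { ';', 'd' }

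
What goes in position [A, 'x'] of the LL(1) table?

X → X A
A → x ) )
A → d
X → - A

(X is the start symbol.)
To find M[A, 'x'], we find productions for A where 'x' is in the predict set (PREDICT(N → α) = (FIRST(α) \ {ε}) ∪ (FOLLOW(N) if α ⇒* ε)).

A → x ) ): PREDICT = { 'x' }
  'x' is in predict set, so this production goes in M[A, 'x']
A → d: PREDICT = { 'd' }

M[A, 'x'] = A → x ) )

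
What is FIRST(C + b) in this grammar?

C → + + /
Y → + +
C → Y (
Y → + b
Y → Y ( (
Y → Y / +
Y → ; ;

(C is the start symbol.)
FIRST sets of the non-terminals involved (from the grammar, by fixed-point iteration):
  FIRST(C) = { '+', ';' }

To compute FIRST(C + b), process the symbols left to right:
Symbol C is a non-terminal. Add FIRST(C) \ {ε} = { '+', ';' }
C is not nullable (ε ∉ FIRST(C)), so stop here.
FIRST(C + b) = { '+', ';' }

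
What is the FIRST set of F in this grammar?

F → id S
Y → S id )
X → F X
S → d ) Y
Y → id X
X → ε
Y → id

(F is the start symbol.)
{ 'id' }

To compute FIRST(F), examine every production with F on the left-hand side, reading each right-hand side left to right until a non-nullable symbol is reached.

From F → id S:
  - id is a terminal: add 'id' and stop

Collecting: FIRST(F) = { 'id' }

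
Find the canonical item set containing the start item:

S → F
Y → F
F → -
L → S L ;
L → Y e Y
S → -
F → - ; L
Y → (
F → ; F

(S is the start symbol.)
{ [F → . - ; L], [F → . -], [F → . ; F], [S → . -], [S → . F], [S' → . S] }

First, augment the grammar with S' → S
I₀ = CLOSURE({ [S' → . S] }):
  [S' → . S] has the dot before S: add [S → . F], [S → . -]
  [S → . F] has the dot before F: add [F → . -], [F → . - ; L], [F → . ; F]
No further items can be added.

I₀ = { [F → . - ; L], [F → . -], [F → . ; F], [S → . -], [S → . F], [S' → . S] }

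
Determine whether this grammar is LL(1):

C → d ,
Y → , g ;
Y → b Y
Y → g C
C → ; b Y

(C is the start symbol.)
A grammar is LL(1) if for each non-terminal N with multiple productions, the predict sets of those productions are pairwise disjoint, where PREDICT(N → α) = (FIRST(α) \ {ε}) ∪ (FOLLOW(N) if α ⇒* ε).

For C:
  PREDICT(C → d ',') = { 'd' }
  PREDICT(C → ';' b Y) = { ';' }
For Y:
  PREDICT(Y → ',' g ';') = { ',' }
  PREDICT(Y → b Y) = { 'b' }
  PREDICT(Y → g C) = { 'g' }

All predict sets are disjoint. The grammar IS LL(1).

Answer: Yes, the grammar is LL(1).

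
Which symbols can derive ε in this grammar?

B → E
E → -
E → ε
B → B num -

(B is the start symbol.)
{ 'B', 'E' }

A non-terminal is nullable if it can derive ε (the empty string): either it has an ε-production, or it has a production whose right-hand side consists entirely of nullable non-terminals.

ε-productions: E → ε
So E is immediately nullable.
B → E: every symbol on the right is nullable, so B is nullable too.
Every non-terminal is now nullable.
Nullable = { 'B', 'E' }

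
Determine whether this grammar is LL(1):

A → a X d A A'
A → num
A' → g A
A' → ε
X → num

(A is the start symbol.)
No. Predict set conflict for A': { 'g' }

Relevant sets:
  FOLLOW(A') = { $, 'g' }

For A:
  PREDICT(A → a X d A A') = { 'a' }
  PREDICT(A → num) = { 'num' }
For A':
  PREDICT(A' → g A) = { 'g' }
  PREDICT(A' → ε) = { $, 'g' }
X has a single production, so nothing to check there.

Conflict found: Predict set conflict for A': { 'g' }
The grammar is NOT LL(1).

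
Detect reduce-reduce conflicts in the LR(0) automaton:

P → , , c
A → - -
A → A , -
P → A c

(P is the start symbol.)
No reduce-reduce conflicts

A reduce-reduce conflict occurs when an LR(0) state has two complete items [A → α .] and [B → β .] — both call for a reduction, and with no lookahead the parser cannot choose between them.

Augment with P' → P and build the canonical LR(0) collection (I0 = CLOSURE({[P' → . P]}), then GOTO on every symbol after a dot until no new states appear). It has 11 states:
  I0: { [A → . - -], [A → . A , -], [P → . , , c], [P → . A c], [P' → . P] }  — shift
  I1: { [P → , . , c] }  — shift
  I2: { [A → - . -] }  — shift
  I3: { [A → A . , -], [P → A . c] }  — shift
  I4: { [P' → P .] }  — accept
  I5: { [A → A , . -] }  — shift
  I6: { [P → A c .] }  — reduce
  I7: { [A → A , - .] }  — reduce
  I8: { [A → - - .] }  — reduce
  I9: { [P → , , . c] }  — shift
  I10: { [P → , , c .] }  — reduce

No state contains more than one complete item.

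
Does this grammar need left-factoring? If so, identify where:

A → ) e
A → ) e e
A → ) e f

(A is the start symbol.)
Yes, A has productions with common prefix ') e'

Left-factoring is needed when two productions for the same non-terminal
share a common prefix on the right-hand side.

Productions for A:
  A → ) e
  A → ) e e
  A → ) e f

Found common prefix ') e' in productions for A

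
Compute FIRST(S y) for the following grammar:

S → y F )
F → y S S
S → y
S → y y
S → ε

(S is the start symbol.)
{ 'y' }

FIRST sets of the non-terminals involved (from the grammar, by fixed-point iteration):
  FIRST(S) = { 'y', ε }

To compute FIRST(S y), process the symbols left to right:
Symbol S is a non-terminal. Add FIRST(S) \ {ε} = { 'y' }
S is nullable (ε ∈ FIRST(S)), continue to the next symbol.
Symbol y is a terminal. Add 'y' and stop.
FIRST(S y) = { 'y' }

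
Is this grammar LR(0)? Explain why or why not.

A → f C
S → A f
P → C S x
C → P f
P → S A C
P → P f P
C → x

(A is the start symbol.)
A grammar is LR(0) if no state in the canonical LR(0) collection has:
  - both a shift item (dot before a terminal) and a complete item (shift-reduce conflict), or
  - two or more complete items (reduce-reduce conflict; the accept item [A' → A .] counts as a complete item here).

Augment with A' → A and build the canonical LR(0) collection (I0 = CLOSURE({[A' → . A]}), then GOTO on every symbol after a dot until no new states appear). It has 16 states:
  I0: { [A → . f C], [A' → . A] }  — shift
  I1: { [A' → A .] }  — accept
  I2: { [A → . f C], [A → f . C], [C → . P f], [C → . x], [P → . C S x], [P → . P f P], [P → . S A C], [S → . A f] }  — shift
  I3: { [S → A . f] }  — shift
  I4: { [A → . f C], [A → f C .], [P → C . S x], [S → . A f] }  — shift, reduce
  I5: { [C → P . f], [P → P . f P] }  — shift
  I6: { [A → . f C], [P → S . A C] }  — shift
  I7: { [C → x .] }  — reduce
  I8: { [A → . f C], [C → . P f], [C → . x], [P → . C S x], [P → . P f P], [P → . S A C], [P → S A . C], [S → . A f] }  — shift
  I9: { [A → . f C], [P → C . S x], [P → S A C .], [S → . A f] }  — shift, reduce
  I10: { [P → C S . x] }  — shift
  I11: { [P → C S x .] }  — reduce
  I12: { [A → . f C], [C → . P f], [C → . x], [C → P f .], [P → . C S x], [P → . P f P], [P → . S A C], [P → P f . P], [S → . A f] }  — shift, reduce
  I13: { [A → . f C], [P → C . S x], [S → . A f] }  — shift
  I14: { [C → P . f], [P → P . f P], [P → P f P .] }  — shift, reduce
  I15: { [S → A f .] }  — reduce

Conflict in state I4:
  Shift-reduce conflict between [A → f C .] and [A → . f C]
So the grammar is NOT LR(0).

Answer: No. Shift-reduce conflict between [A → f C .] and [A → . f C]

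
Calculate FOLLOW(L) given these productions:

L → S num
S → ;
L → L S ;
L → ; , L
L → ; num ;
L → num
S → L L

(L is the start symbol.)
{ $, ';', 'num' }

To compute FOLLOW(L), find every occurrence of L on a right-hand side N → α L β: add FIRST(β) \ {ε}, and if β is empty or nullable also add FOLLOW(N). Iterate to a fixed point.

L is the start symbol, so $ ∈ FOLLOW(L).
In L → L S ;: L is followed by S ';', add FIRST(S ';') \ {ε} = { ';', 'num' }
In L → ; , L: L is at the end; this adds FOLLOW(L) to itself — nothing new
In S → L L: L is followed by L, add FIRST(L) \ {ε} = { ';', 'num' }
In S → L L: L is at the end, add FOLLOW(S)

The FOLLOW sets referred to above (computed the same way, to a fixed point):
  FOLLOW(S) = { ';', 'num' }

Taking the union: FOLLOW(L) = { $, ';', 'num' }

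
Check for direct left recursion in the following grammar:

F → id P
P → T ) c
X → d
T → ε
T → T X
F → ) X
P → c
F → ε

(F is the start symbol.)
F → id P: starts with id
P → T ) c: starts with T
X → d: starts with d
T → ε: starts with ε
T → T X: LEFT RECURSIVE (starts with T)
F → ) X: starts with ')'
P → c: starts with c
F → ε: starts with ε

The grammar has direct left recursion on: T.

Answer: Yes, T is left-recursive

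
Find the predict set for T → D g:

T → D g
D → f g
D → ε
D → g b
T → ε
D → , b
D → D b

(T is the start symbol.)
{ ',', 'b', 'f', 'g' }

PREDICT(T → D g) = (FIRST(RHS) \ {ε}) ∪ (FOLLOW(T) if ε ∈ FIRST(RHS), i.e. RHS ⇒* ε)
FIRST(D) = { ',', 'b', 'f', 'g', ε }
FIRST(D g) = { ',', 'b', 'f', 'g' }
ε ∉ FIRST(D g), so FOLLOW(T) is not added.
PREDICT(T → D g) = { ',', 'b', 'f', 'g' }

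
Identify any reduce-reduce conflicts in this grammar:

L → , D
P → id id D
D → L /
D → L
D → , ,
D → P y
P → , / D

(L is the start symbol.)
Augment with L' → L and build the canonical LR(0) collection (I0 = CLOSURE({[L' → . L]}), then GOTO on every symbol after a dot until no new states appear). It has 15 states:
  I0: { [L → . , D], [L' → . L] }  — shift
  I1: { [D → . , ,], [D → . L /], [D → . L], [D → . P y], [L → , . D], [L → . , D], [P → . , / D], [P → . id id D] }  — shift
  I2: { [L' → L .] }  — accept
  I3: { [D → , . ,], [D → . , ,], [D → . L /], [D → . L], [D → . P y], [L → , . D], [L → . , D], [P → , . / D], [P → . , / D], [P → . id id D] }  — shift
  I4: { [L → , D .] }  — reduce
  I5: { [D → L . /], [D → L .] }  — shift, reduce
  I6: { [D → P . y] }  — shift
  I7: { [P → id . id D] }  — shift
  I8: { [D → . , ,], [D → . L /], [D → . L], [D → . P y], [L → . , D], [P → . , / D], [P → . id id D], [P → id id . D] }  — shift
  I9: { [P → id id D .] }  — reduce
  I10: { [D → P y .] }  — reduce
  I11: { [D → L / .] }  — reduce
  I12: { [D → , , .], [D → , . ,], [D → . , ,], [D → . L /], [D → . L], [D → . P y], [L → , . D], [L → . , D], [P → , . / D], [P → . , / D], [P → . id id D] }  — shift, reduce
  I13: { [D → . , ,], [D → . L /], [D → . L], [D → . P y], [L → . , D], [P → , / . D], [P → . , / D], [P → . id id D] }  — shift
  I14: { [P → , / D .] }  — reduce

No state contains more than one complete item.

Answer: No reduce-reduce conflicts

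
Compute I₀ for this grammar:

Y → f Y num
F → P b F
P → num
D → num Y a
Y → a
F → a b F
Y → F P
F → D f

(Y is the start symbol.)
{ [D → . num Y a], [F → . D f], [F → . P b F], [F → . a b F], [P → . num], [Y → . F P], [Y → . a], [Y → . f Y num], [Y' → . Y] }

First, augment the grammar with Y' → Y
I₀ = CLOSURE({ [Y' → . Y] }):
  [Y' → . Y] has the dot before Y: add [Y → . f Y num], [Y → . a], [Y → . F P]
  [Y → . F P] has the dot before F: add [F → . P b F], [F → . a b F], [F → . D f]
  [F → . P b F] has the dot before P: add [P → . num]
  [F → . D f] has the dot before D: add [D → . num Y a]
No further items can be added.

I₀ = { [D → . num Y a], [F → . D f], [F → . P b F], [F → . a b F], [P → . num], [Y → . F P], [Y → . a], [Y → . f Y num], [Y' → . Y] }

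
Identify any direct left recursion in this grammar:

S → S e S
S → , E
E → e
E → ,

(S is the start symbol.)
Yes, S is left-recursive

Direct left recursion occurs when N → N α for some non-terminal N (the right-hand side begins with the left-hand side itself).

S → S e S: LEFT RECURSIVE (starts with S)
S → , E: starts with ','
E → e: starts with e
E → ,: starts with ','

The grammar has direct left recursion on: S.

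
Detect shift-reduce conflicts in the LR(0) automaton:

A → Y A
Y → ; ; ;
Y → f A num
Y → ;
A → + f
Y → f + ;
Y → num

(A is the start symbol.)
Yes — I2: [Y → ; .] vs [Y → ; . ; ;]

Augment with A' → A and build the canonical LR(0) collection (I0 = CLOSURE({[A' → . A]}), then GOTO on every symbol after a dot until no new states appear). It has 15 states:
  I0: { [A → . + f], [A → . Y A], [A' → . A], [Y → . ; ; ;], [Y → . ;], [Y → . f + ;], [Y → . f A num], [Y → . num] }  — shift
  I1: { [A → + . f] }  — shift
  I2: { [Y → ; . ; ;], [Y → ; .] }  — shift, reduce
  I3: { [A' → A .] }  — accept
  I4: { [A → . + f], [A → . Y A], [A → Y . A], [Y → . ; ; ;], [Y → . ;], [Y → . f + ;], [Y → . f A num], [Y → . num] }  — shift
  I5: { [A → . + f], [A → . Y A], [Y → . ; ; ;], [Y → . ;], [Y → . f + ;], [Y → . f A num], [Y → . num], [Y → f . + ;], [Y → f . A num] }  — shift
  I6: { [Y → num .] }  — reduce
  I7: { [A → + . f], [Y → f + . ;] }  — shift
  I8: { [Y → f A . num] }  — shift
  I9: { [Y → f A num .] }  — reduce
  I10: { [Y → f + ; .] }  — reduce
  I11: { [A → + f .] }  — reduce
  I12: { [A → Y A .] }  — reduce
  I13: { [Y → ; ; . ;] }  — shift
  I14: { [Y → ; ; ; .] }  — reduce

I2 contains reduce item [Y → ; .] and shift item [Y → ; . ; ;] — shift-reduce conflict.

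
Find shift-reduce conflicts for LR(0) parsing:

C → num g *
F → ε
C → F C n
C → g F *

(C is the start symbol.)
Yes — I0: [F → .] vs [C → . g F *]; I2: [F → .] vs [C → . g F *]

Augment with C' → C and build the canonical LR(0) collection (I0 = CLOSURE({[C' → . C]}), then GOTO on every symbol after a dot until no new states appear). It has 11 states:
  I0: { [C → . F C n], [C → . g F *], [C → . num g *], [C' → . C], [F → .] }  — shift, reduce
  I1: { [C' → C .] }  — accept
  I2: { [C → . F C n], [C → . g F *], [C → . num g *], [C → F . C n], [F → .] }  — shift, reduce
  I3: { [C → g . F *], [F → .] }  — reduce
  I4: { [C → num . g *] }  — shift
  I5: { [C → num g . *] }  — shift
  I6: { [C → num g * .] }  — reduce
  I7: { [C → g F . *] }  — shift
  I8: { [C → g F * .] }  — reduce
  I9: { [C → F C . n] }  — shift
  I10: { [C → F C n .] }  — reduce

I0 contains reduce item [F → .] and shift items [C → . g F *], [C → . num g *] — shift-reduce conflict.
I2 contains reduce item [F → .] and shift items [C → . g F *], [C → . num g *] — shift-reduce conflict.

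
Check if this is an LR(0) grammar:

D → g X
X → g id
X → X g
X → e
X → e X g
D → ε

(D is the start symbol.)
A grammar is LR(0) if no state in the canonical LR(0) collection has:
  - both a shift item (dot before a terminal) and a complete item (shift-reduce conflict), or
  - two or more complete items (reduce-reduce conflict; the accept item [D' → D .] counts as a complete item here).

Augment with D' → D and build the canonical LR(0) collection (I0 = CLOSURE({[D' → . D]}), then GOTO on every symbol after a dot until no new states appear). It has 10 states:
  I0: { [D → . g X], [D → .], [D' → . D] }  — shift, reduce
  I1: { [D' → D .] }  — accept
  I2: { [D → g . X], [X → . X g], [X → . e X g], [X → . e], [X → . g id] }  — shift
  I3: { [D → g X .], [X → X . g] }  — shift, reduce
  I4: { [X → . X g], [X → . e X g], [X → . e], [X → . g id], [X → e . X g], [X → e .] }  — shift, reduce
  I5: { [X → g . id] }  — shift
  I6: { [X → g id .] }  — reduce
  I7: { [X → X . g], [X → e X . g] }  — shift
  I8: { [X → X g .], [X → e X g .] }  — 2 reduces
  I9: { [X → X g .] }  — reduce

Conflict in state I0:
  Shift-reduce conflict between [D → .] and [D → . g X]
So the grammar is NOT LR(0).

Answer: No. Shift-reduce conflict between [D → .] and [D → . g X]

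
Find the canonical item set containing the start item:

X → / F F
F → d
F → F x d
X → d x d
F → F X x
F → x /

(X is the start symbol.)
{ [X → . / F F], [X → . d x d], [X' → . X] }

First, augment the grammar with X' → X
I₀ = CLOSURE({ [X' → . X] }):
  [X' → . X] has the dot before X: add [X → . / F F], [X → . d x d]
No further items can be added.

I₀ = { [X → . / F F], [X → . d x d], [X' → . X] }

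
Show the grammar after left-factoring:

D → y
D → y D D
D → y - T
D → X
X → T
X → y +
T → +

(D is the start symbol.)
Left-factoring transforms A → αβ₁ | αβ₂ into A → αA' and A' → β₁ | β₂
(α is the longest common prefix among the alternatives). Repeat until
no nonterminal has two alternatives with a common prefix.

Round 1: D has alternatives sharing prefix 'y'. Introduce D': D → y D'
  Add: D' → ε
  Add: D' → D D
  Add: D' → - T

No remaining common prefixes — done.

Resulting grammar:
D → y D'
D' → ε
D' → D D
D' → - T
D → X
X → T
X → y +
T → +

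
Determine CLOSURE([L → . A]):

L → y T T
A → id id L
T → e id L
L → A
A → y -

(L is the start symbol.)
{ [A → . id id L], [A → . y -], [L → . A] }

To compute CLOSURE, for each item [A → α.Bβ] where B is a non-terminal, add [B → .γ] for all productions B → γ; repeat for the newly added items until nothing changes.

Start with: [L → . A]
  [L → . A] has the dot before A: add [A → . id id L], [A → . y -]
No further items can be added.

CLOSURE = { [A → . id id L], [A → . y -], [L → . A] }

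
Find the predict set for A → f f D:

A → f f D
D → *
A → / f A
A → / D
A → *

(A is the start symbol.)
PREDICT(A → f f D) = (FIRST(RHS) \ {ε}) ∪ (FOLLOW(A) if ε ∈ FIRST(RHS), i.e. RHS ⇒* ε)
FIRST(f f D) = { 'f' }
ε ∉ FIRST(f f D), so FOLLOW(A) is not added.
PREDICT(A → f f D) = { 'f' }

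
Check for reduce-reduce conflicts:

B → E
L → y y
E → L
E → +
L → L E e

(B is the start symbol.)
A reduce-reduce conflict occurs when an LR(0) state has two complete items [A → α .] and [B → β .] — both call for a reduction, and with no lookahead the parser cannot choose between them.

Augment with B' → B and build the canonical LR(0) collection (I0 = CLOSURE({[B' → . B]}), then GOTO on every symbol after a dot until no new states appear). It has 9 states:
  I0: { [B → . E], [B' → . B], [E → . +], [E → . L], [L → . L E e], [L → . y y] }  — shift
  I1: { [E → + .] }  — reduce
  I2: { [B' → B .] }  — accept
  I3: { [B → E .] }  — reduce
  I4: { [E → . +], [E → . L], [E → L .], [L → . L E e], [L → . y y], [L → L . E e] }  — shift, reduce
  I5: { [L → y . y] }  — shift
  I6: { [L → y y .] }  — reduce
  I7: { [L → L E . e] }  — shift
  I8: { [L → L E e .] }  — reduce

No state contains more than one complete item.

Answer: No reduce-reduce conflicts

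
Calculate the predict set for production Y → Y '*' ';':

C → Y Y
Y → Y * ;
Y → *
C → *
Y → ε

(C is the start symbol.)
PREDICT(Y → Y '*' ';') = (FIRST(RHS) \ {ε}) ∪ (FOLLOW(Y) if ε ∈ FIRST(RHS), i.e. RHS ⇒* ε)
FIRST(Y) = { '*', ε }
FIRST(Y '*' ';') = { '*' }
ε ∉ FIRST(Y '*' ';'), so FOLLOW(Y) is not added.
PREDICT(Y → Y '*' ';') = { '*' }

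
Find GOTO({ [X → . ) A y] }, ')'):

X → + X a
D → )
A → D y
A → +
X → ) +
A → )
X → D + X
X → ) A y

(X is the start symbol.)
GOTO(I, ')') = CLOSURE({ [A → αX.β] : [A → α.Xβ] ∈ I, X = ')' })

Items with dot before ')', with the dot advanced:
  [X → . ) A y] → [X → ) . A y]
Closure of the advanced items:
  [X → ) . A y] has the dot before A: add [A → . D y], [A → . +], [A → . )]
  [A → . D y] has the dot before D: add [D → . )]

GOTO = { [A → . )], [A → . +], [A → . D y], [D → . )], [X → ) . A y] }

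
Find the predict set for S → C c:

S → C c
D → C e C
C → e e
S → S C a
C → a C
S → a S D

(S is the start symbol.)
PREDICT(S → C c) = (FIRST(RHS) \ {ε}) ∪ (FOLLOW(S) if ε ∈ FIRST(RHS), i.e. RHS ⇒* ε)
FIRST(C) = { 'a', 'e' }
FIRST(C c) = { 'a', 'e' }
ε ∉ FIRST(C c), so FOLLOW(S) is not added.
PREDICT(S → C c) = { 'a', 'e' }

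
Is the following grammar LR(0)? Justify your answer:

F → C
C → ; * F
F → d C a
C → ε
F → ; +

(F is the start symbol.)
No. Shift-reduce conflict between [C → .] and [C → . ; * F]

A grammar is LR(0) if no state in the canonical LR(0) collection has:
  - both a shift item (dot before a terminal) and a complete item (shift-reduce conflict), or
  - two or more complete items (reduce-reduce conflict; the accept item [F' → F .] counts as a complete item here).

Augment with F' → F and build the canonical LR(0) collection (I0 = CLOSURE({[F' → . F]}), then GOTO on every symbol after a dot until no new states appear). It has 11 states:
  I0: { [C → . ; * F], [C → .], [F → . ; +], [F → . C], [F → . d C a], [F' → . F] }  — shift, reduce
  I1: { [C → ; . * F], [F → ; . +] }  — shift
  I2: { [F → C .] }  — reduce
  I3: { [F' → F .] }  — accept
  I4: { [C → . ; * F], [C → .], [F → d . C a] }  — shift, reduce
  I5: { [C → ; . * F] }  — shift
  I6: { [F → d C . a] }  — shift
  I7: { [F → d C a .] }  — reduce
  I8: { [C → . ; * F], [C → .], [C → ; * . F], [F → . ; +], [F → . C], [F → . d C a] }  — shift, reduce
  I9: { [C → ; * F .] }  — reduce
  I10: { [F → ; + .] }  — reduce

Conflict in state I0:
  Shift-reduce conflict between [C → .] and [C → . ; * F]
So the grammar is NOT LR(0).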